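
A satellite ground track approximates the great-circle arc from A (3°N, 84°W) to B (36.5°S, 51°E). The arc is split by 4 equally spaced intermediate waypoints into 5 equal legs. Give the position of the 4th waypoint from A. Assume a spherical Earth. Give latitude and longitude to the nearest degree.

From cos δ = sin φ₁ sin φ₂ + cos φ₁ cos φ₂ cos Δλ, the central angle is δ ≈ 2.213 rad (126.8°).
Interpolate at f = 4/5 with slerp weights a = sin((1−f)δ)/sin δ ≈ 0.535, b = sin(fδ)/sin δ ≈ 1.224.
p = a·p₁ + b·p₂ ≈ (0.675, 0.234, -0.700); φ = arcsin(p_z) ≈ -44.42°, λ = atan2(p_y, p_x) ≈ 19.08°.

≈ (44°S, 19°E)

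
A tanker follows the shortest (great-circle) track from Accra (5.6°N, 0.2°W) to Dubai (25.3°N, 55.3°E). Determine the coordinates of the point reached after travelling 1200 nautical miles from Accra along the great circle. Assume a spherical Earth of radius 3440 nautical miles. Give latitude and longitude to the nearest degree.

Convert each endpoint to a unit vector on the sphere (x = cos φ cos λ, y = cos φ sin λ, z = sin φ).
The central angle between the endpoints is δ = arccos(p₁·p₂) ≈ 0.987 rad (56.5°). The total great-circle distance is δ·R ≈ 0.987 × 3440 ≈ 3395 nmi, so the target fraction is f = 1200/3395 ≈ 0.353.
Interpolate at f ≈ 0.353 with slerp weights a = sin((1−f)δ)/sin δ ≈ 0.714, b = sin(fδ)/sin δ ≈ 0.410.
p = a·p₁ + b·p₂ ≈ (0.921, 0.302, 0.245); φ = arcsin(p_z) ≈ 14.17°, λ = atan2(p_y, p_x) ≈ 18.15°.

≈ (14°N, 18°E)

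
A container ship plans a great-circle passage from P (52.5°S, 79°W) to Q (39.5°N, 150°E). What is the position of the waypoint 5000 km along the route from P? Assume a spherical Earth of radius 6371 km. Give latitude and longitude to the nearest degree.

≈ (35°S, 138°W)

From cos δ = sin φ₁ sin φ₂ + cos φ₁ cos φ₂ cos Δλ, the central angle is δ ≈ 2.520 rad (144.4°). The total great-circle distance is δ·R ≈ 2.520 × 6371 ≈ 16053 km, so the target fraction is f = 5000/16053 ≈ 0.311.
Interpolate at f ≈ 0.311 with slerp weights a = sin((1−f)δ)/sin δ ≈ 1.694, b = sin(fδ)/sin δ ≈ 1.213.
p = a·p₁ + b·p₂ ≈ (-0.614, -0.544, -0.572); φ = arcsin(p_z) ≈ -34.89°, λ = atan2(p_y, p_x) ≈ -138.46°.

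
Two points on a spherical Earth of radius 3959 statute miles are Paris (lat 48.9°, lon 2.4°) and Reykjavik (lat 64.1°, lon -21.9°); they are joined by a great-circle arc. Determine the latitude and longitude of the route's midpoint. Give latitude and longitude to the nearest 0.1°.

Convert each endpoint to a unit vector on the sphere (x = cos φ cos λ, y = cos φ sin λ, z = sin φ).
The central angle between the endpoints is δ = arccos(p₁·p₂) ≈ 0.349 rad (20.0°).
Interpolate at f = 1/2 with slerp weights a = sin((1−f)δ)/sin δ ≈ 0.508, b = sin(fδ)/sin δ ≈ 0.508.
p = a·p₁ + b·p₂ ≈ (0.539, -0.069, 0.839); φ = arcsin(p_z) ≈ 57.07°, λ = atan2(p_y, p_x) ≈ -7.26°.

≈ lat 57.1°, lon -7.3°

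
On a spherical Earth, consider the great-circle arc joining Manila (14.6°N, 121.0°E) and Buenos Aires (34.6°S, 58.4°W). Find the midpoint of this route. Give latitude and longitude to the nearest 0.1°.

Write both endpoints as unit vectors p₁, p₂ with components (cos φ cos λ, cos φ sin λ, sin φ).
The central angle between the endpoints is δ = arccos(p₁·p₂) ≈ 2.792 rad (160.0°).
Interpolate at f = 1/2 with slerp weights a = sin((1−f)δ)/sin δ ≈ 2.878, b = sin(fδ)/sin δ ≈ 2.878.
p = a·p₁ + b·p₂ ≈ (-0.193, 0.370, -0.909); φ = arcsin(p_z) ≈ -65.35°, λ = atan2(p_y, p_x) ≈ 117.59°.

≈ 65.4°S, 117.6°E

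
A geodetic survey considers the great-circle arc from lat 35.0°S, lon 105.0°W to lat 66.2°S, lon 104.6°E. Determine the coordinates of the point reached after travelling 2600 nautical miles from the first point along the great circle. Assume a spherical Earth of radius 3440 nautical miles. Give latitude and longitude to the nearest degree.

≈ lat 75°S, lon 139°W

Convert each endpoint to a unit vector on the sphere (x = cos φ cos λ, y = cos φ sin λ, z = sin φ).
The central angle between the endpoints is δ = arccos(p₁·p₂) ≈ 1.331 rad (76.3°). The total great-circle distance is δ·R ≈ 1.331 × 3440 ≈ 4579 nmi, so the target fraction is f = 2600/4579 ≈ 0.568.
Interpolate at f ≈ 0.568 with slerp weights a = sin((1−f)δ)/sin δ ≈ 0.560, b = sin(fδ)/sin δ ≈ 0.706.
p = a·p₁ + b·p₂ ≈ (-0.191, -0.167, -0.967); φ = arcsin(p_z) ≈ -75.30°, λ = atan2(p_y, p_x) ≈ -138.69°.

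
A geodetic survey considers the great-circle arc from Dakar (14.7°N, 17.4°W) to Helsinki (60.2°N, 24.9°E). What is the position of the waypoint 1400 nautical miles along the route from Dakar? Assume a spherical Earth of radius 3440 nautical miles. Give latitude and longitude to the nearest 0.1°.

Convert each endpoint to a unit vector on the sphere (x = cos φ cos λ, y = cos φ sin λ, z = sin φ).
The central angle between the endpoints is δ = arccos(p₁·p₂) ≈ 0.957 rad (54.8°). The total great-circle distance is δ·R ≈ 0.957 × 3440 ≈ 3293 nmi, so the target fraction is f = 1400/3293 ≈ 0.425.
Interpolate at f ≈ 0.425 with slerp weights a = sin((1−f)δ)/sin δ ≈ 0.640, b = sin(fδ)/sin δ ≈ 0.484.
p = a·p₁ + b·p₂ ≈ (0.809, -0.084, 0.582); φ = arcsin(p_z) ≈ 35.62°, λ = atan2(p_y, p_x) ≈ -5.91°.

≈ 35.6°N, 5.9°W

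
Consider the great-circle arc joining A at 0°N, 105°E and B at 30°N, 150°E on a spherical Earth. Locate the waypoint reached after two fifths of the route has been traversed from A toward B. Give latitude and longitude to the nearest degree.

Write both endpoints as unit vectors p₁, p₂ with components (cos φ cos λ, cos φ sin λ, sin φ).
The central angle between the endpoints is δ = arccos(p₁·p₂) ≈ 0.912 rad (52.2°).
Interpolate at f = 2/5 with slerp weights a = sin((1−f)δ)/sin δ ≈ 0.658, b = sin(fδ)/sin δ ≈ 0.451.
p = a·p₁ + b·p₂ ≈ (-0.509, 0.831, 0.226); φ = arcsin(p_z) ≈ 13.04°, λ = atan2(p_y, p_x) ≈ 121.47°.

≈ 13°N, 121°E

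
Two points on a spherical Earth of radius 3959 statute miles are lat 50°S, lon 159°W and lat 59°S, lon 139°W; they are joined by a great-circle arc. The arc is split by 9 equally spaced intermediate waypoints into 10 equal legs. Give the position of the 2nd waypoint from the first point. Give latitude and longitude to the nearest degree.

Write both endpoints as unit vectors p₁, p₂ with components (cos φ cos λ, cos φ sin λ, sin φ).
The central angle between the endpoints is δ = arccos(p₁·p₂) ≈ 0.255 rad (14.6°).
Interpolate at f = 2/10 with slerp weights a = sin((1−f)δ)/sin δ ≈ 0.803, b = sin(fδ)/sin δ ≈ 0.202.
p = a·p₁ + b·p₂ ≈ (-0.561, -0.253, -0.788); φ = arcsin(p_z) ≈ -52.04°, λ = atan2(p_y, p_x) ≈ -155.68°.

≈ lat 52°S, lon 156°W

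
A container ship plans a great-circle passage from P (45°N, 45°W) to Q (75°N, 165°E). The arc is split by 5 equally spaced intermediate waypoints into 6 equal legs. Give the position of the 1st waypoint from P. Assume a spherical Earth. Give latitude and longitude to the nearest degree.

≈ (55°N, 48°W)

Convert each endpoint to a unit vector on the sphere (x = cos φ cos λ, y = cos φ sin λ, z = sin φ).
The central angle between the endpoints is δ = arccos(p₁·p₂) ≈ 1.019 rad (58.4°).
Interpolate at f = 1/6 with slerp weights a = sin((1−f)δ)/sin δ ≈ 0.882, b = sin(fδ)/sin δ ≈ 0.198.
p = a·p₁ + b·p₂ ≈ (0.391, -0.427, 0.815); φ = arcsin(p_z) ≈ 54.59°, λ = atan2(p_y, p_x) ≈ -47.54°.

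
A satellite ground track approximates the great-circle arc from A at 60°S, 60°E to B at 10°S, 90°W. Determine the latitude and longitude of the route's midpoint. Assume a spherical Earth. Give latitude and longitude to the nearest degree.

From cos δ = sin φ₁ sin φ₂ + cos φ₁ cos φ₂ cos Δλ, the central angle is δ ≈ 1.850 rad (106.0°).
Interpolate at f = 1/2 with slerp weights a = sin((1−f)δ)/sin δ ≈ 0.831, b = sin(fδ)/sin δ ≈ 0.831.
p = a·p₁ + b·p₂ ≈ (0.208, -0.459, -0.864); φ = arcsin(p_z) ≈ -59.77°, λ = atan2(p_y, p_x) ≈ -65.63°.

≈ 60°S, 66°W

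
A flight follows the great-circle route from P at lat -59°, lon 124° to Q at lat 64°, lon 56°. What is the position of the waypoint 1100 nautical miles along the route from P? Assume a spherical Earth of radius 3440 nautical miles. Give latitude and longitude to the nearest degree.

From cos δ = sin φ₁ sin φ₂ + cos φ₁ cos φ₂ cos Δλ, the central angle is δ ≈ 2.327 rad (133.3°). The total great-circle distance is δ·R ≈ 2.327 × 3440 ≈ 8003 nmi, so the target fraction is f = 1100/8003 ≈ 0.137.
Interpolate at f ≈ 0.137 with slerp weights a = sin((1−f)δ)/sin δ ≈ 1.246, b = sin(fδ)/sin δ ≈ 0.432.
p = a·p₁ + b·p₂ ≈ (-0.253, 0.689, -0.679); φ = arcsin(p_z) ≈ -42.80°, λ = atan2(p_y, p_x) ≈ 110.16°.

≈ lat -43°, lon 110°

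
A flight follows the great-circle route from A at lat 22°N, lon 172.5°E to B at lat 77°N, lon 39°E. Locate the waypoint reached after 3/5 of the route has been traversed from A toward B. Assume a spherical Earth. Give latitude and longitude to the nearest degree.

Convert each endpoint to a unit vector on the sphere (x = cos φ cos λ, y = cos φ sin λ, z = sin φ).
The central angle between the endpoints is δ = arccos(p₁·p₂) ≈ 1.348 rad (77.2°).
Interpolate at f = 3/5 with slerp weights a = sin((1−f)δ)/sin δ ≈ 0.526, b = sin(fδ)/sin δ ≈ 0.742.
p = a·p₁ + b·p₂ ≈ (-0.354, 0.169, 0.920); φ = arcsin(p_z) ≈ 66.90°, λ = atan2(p_y, p_x) ≈ 154.53°.

≈ lat 67°N, lon 155°E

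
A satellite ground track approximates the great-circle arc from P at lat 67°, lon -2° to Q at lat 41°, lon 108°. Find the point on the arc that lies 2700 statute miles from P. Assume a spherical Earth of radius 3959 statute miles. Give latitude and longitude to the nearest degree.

The haversine formula gives a central angle δ ≈ 1.044 rad (59.8°) between the endpoints. The total great-circle distance is δ·R ≈ 1.044 × 3959 ≈ 4132 mi, so the target fraction is f = 2700/4132 ≈ 0.653.
Interpolate at f ≈ 0.653 with slerp weights a = sin((1−f)δ)/sin δ ≈ 0.409, b = sin(fδ)/sin δ ≈ 0.729.
p = a·p₁ + b·p₂ ≈ (-0.010, 0.518, 0.855); φ = arcsin(p_z) ≈ 58.80°, λ = atan2(p_y, p_x) ≈ 91.13°.

≈ lat 59°, lon 91°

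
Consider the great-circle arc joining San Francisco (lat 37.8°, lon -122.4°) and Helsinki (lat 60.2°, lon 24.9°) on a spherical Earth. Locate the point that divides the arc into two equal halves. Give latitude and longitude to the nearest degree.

≈ lat 73°, lon -87°

Write both endpoints as unit vectors p₁, p₂ with components (cos φ cos λ, cos φ sin λ, sin φ).
The central angle between the endpoints is δ = arccos(p₁·p₂) ≈ 1.368 rad (78.4°).
Interpolate at f = 1/2 with slerp weights a = sin((1−f)δ)/sin δ ≈ 0.645, b = sin(fδ)/sin δ ≈ 0.645.
p = a·p₁ + b·p₂ ≈ (0.018, -0.295, 0.955); φ = arcsin(p_z) ≈ 72.79°, λ = atan2(p_y, p_x) ≈ -86.58°.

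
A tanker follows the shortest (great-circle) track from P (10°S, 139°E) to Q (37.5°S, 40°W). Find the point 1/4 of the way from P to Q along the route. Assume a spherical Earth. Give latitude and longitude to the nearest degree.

The haversine formula gives a central angle δ ≈ 2.312 rad (132.5°) between the endpoints.
Interpolate at f = 1/4 with slerp weights a = sin((1−f)δ)/sin δ ≈ 1.338, b = sin(fδ)/sin δ ≈ 0.741.
p = a·p₁ + b·p₂ ≈ (-0.544, 0.487, -0.683); φ = arcsin(p_z) ≈ -43.12°, λ = atan2(p_y, p_x) ≈ 138.19°.

≈ (43°S, 138°E)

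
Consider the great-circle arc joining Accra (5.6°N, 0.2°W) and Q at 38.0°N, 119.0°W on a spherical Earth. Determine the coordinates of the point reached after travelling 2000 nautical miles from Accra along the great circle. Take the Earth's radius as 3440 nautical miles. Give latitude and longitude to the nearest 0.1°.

From cos δ = sin φ₁ sin φ₂ + cos φ₁ cos φ₂ cos Δλ, the central angle is δ ≈ 1.894 rad (108.5°). The total great-circle distance is δ·R ≈ 1.894 × 3440 ≈ 6516 nmi, so the target fraction is f = 2000/6516 ≈ 0.307.
Interpolate at f ≈ 0.307 with slerp weights a = sin((1−f)δ)/sin δ ≈ 1.020, b = sin(fδ)/sin δ ≈ 0.579.
p = a·p₁ + b·p₂ ≈ (0.794, -0.403, 0.456); φ = arcsin(p_z) ≈ 27.14°, λ = atan2(p_y, p_x) ≈ -26.91°.

≈ 27.1°N, 26.9°W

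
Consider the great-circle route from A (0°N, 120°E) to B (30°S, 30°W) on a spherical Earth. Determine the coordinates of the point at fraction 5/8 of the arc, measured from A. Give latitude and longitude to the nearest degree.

Convert each endpoint to a unit vector on the sphere (x = cos φ cos λ, y = cos φ sin λ, z = sin φ).
The central angle between the endpoints is δ = arccos(p₁·p₂) ≈ 2.419 rad (138.6°).
Interpolate at f = 5/8 with slerp weights a = sin((1−f)δ)/sin δ ≈ 1.191, b = sin(fδ)/sin δ ≈ 1.509.
p = a·p₁ + b·p₂ ≈ (0.536, 0.378, -0.755); φ = arcsin(p_z) ≈ -48.99°, λ = atan2(p_y, p_x) ≈ 35.16°.

≈ (49°S, 35°E)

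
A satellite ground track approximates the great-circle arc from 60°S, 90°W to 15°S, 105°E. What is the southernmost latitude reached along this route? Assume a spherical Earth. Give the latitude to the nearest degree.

≈ 83°S

The great circle lies in the plane with unit normal n̂ = (p₁ × p₂)/|p₁ × p₂|.
Here n̂_z ≈ -0.129; the vertex latitude is φ_max = arccos|n̂_z| ≈ 82.6°.
Check via Clairaut: cos φ_max = |cos φ₁| · sin C = cos(60.0°)·sin(165.1°) ≈ 0.129, again giving ≈ 82.6°.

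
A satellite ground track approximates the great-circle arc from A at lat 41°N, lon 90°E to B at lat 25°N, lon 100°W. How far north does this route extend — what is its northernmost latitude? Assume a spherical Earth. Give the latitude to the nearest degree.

≈ 83°N

The great circle lies in the plane with unit normal n̂ = (p₁ × p₂)/|p₁ × p₂|.
Here n̂_z ≈ +0.129; the vertex latitude is φ_max = arccos|n̂_z| ≈ 82.6°.
Check via Clairaut: cos φ_max = |cos φ₁| · sin C = cos(41.0°)·sin(9.9°) ≈ 0.129, again giving ≈ 82.6°.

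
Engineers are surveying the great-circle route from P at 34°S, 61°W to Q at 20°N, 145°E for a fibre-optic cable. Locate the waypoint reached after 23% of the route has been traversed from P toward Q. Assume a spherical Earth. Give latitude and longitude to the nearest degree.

From cos δ = sin φ₁ sin φ₂ + cos φ₁ cos φ₂ cos Δλ, the central angle is δ ≈ 2.671 rad (153.1°).
Interpolate at f = 0.23 with slerp weights a = sin((1−f)δ)/sin δ ≈ 1.951, b = sin(fδ)/sin δ ≈ 1.272.
p = a·p₁ + b·p₂ ≈ (-0.195, -0.729, -0.656); φ = arcsin(p_z) ≈ -41.00°, λ = atan2(p_y, p_x) ≈ -104.98°.

≈ 41°S, 105°W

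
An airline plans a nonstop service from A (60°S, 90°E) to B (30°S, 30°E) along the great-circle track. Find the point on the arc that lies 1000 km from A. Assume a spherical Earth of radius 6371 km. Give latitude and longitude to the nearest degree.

From cos δ = sin φ₁ sin φ₂ + cos φ₁ cos φ₂ cos Δλ, the central angle is δ ≈ 0.864 rad (49.5°). The total great-circle distance is δ·R ≈ 0.864 × 6371 ≈ 5504 km, so the target fraction is f = 1000/5504 ≈ 0.182.
Interpolate at f ≈ 0.182 with slerp weights a = sin((1−f)δ)/sin δ ≈ 0.854, b = sin(fδ)/sin δ ≈ 0.206.
p = a·p₁ + b·p₂ ≈ (0.154, 0.516, -0.843); φ = arcsin(p_z) ≈ -57.41°, λ = atan2(p_y, p_x) ≈ 73.37°.

≈ (57°S, 73°E)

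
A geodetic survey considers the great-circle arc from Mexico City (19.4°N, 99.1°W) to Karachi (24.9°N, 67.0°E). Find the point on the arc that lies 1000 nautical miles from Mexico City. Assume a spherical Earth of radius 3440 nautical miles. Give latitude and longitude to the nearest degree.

≈ 35°N, 93°W

Write both endpoints as unit vectors p₁, p₂ with components (cos φ cos λ, cos φ sin λ, sin φ).
The central angle between the endpoints is δ = arccos(p₁·p₂) ≈ 2.333 rad (133.7°). The total great-circle distance is δ·R ≈ 2.333 × 3440 ≈ 8026 nmi, so the target fraction is f = 1000/8026 ≈ 0.125.
Interpolate at f ≈ 0.125 with slerp weights a = sin((1−f)δ)/sin δ ≈ 1.232, b = sin(fδ)/sin δ ≈ 0.396.
p = a·p₁ + b·p₂ ≈ (-0.043, -0.816, 0.576); φ = arcsin(p_z) ≈ 35.17°, λ = atan2(p_y, p_x) ≈ -93.04°.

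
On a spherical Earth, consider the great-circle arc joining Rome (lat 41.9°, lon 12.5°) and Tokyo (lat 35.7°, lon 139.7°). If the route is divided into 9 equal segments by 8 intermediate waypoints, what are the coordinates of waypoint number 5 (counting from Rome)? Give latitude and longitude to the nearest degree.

≈ lat 60°, lon 91°

From cos δ = sin φ₁ sin φ₂ + cos φ₁ cos φ₂ cos Δλ, the central angle is δ ≈ 1.547 rad (88.6°).
Interpolate at f = 5/9 with slerp weights a = sin((1−f)δ)/sin δ ≈ 0.635, b = sin(fδ)/sin δ ≈ 0.758.
p = a·p₁ + b·p₂ ≈ (-0.008, 0.500, 0.866); φ = arcsin(p_z) ≈ 59.99°, λ = atan2(p_y, p_x) ≈ 90.91°.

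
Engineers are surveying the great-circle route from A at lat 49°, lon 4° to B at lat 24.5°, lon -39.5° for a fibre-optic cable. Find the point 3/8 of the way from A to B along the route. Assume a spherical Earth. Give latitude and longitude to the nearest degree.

≈ lat 42°, lon -16°

Convert each endpoint to a unit vector on the sphere (x = cos φ cos λ, y = cos φ sin λ, z = sin φ).
The central angle between the endpoints is δ = arccos(p₁·p₂) ≈ 0.729 rad (41.8°).
Interpolate at f = 3/8 with slerp weights a = sin((1−f)δ)/sin δ ≈ 0.661, b = sin(fδ)/sin δ ≈ 0.405.
p = a·p₁ + b·p₂ ≈ (0.717, -0.204, 0.667); φ = arcsin(p_z) ≈ 41.80°, λ = atan2(p_y, p_x) ≈ -15.91°.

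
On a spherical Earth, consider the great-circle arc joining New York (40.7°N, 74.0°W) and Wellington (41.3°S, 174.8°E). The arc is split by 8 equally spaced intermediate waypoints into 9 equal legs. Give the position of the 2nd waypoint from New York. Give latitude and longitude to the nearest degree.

The haversine formula gives a central angle δ ≈ 2.261 rad (129.5°) between the endpoints.
Interpolate at f = 2/9 with slerp weights a = sin((1−f)δ)/sin δ ≈ 1.274, b = sin(fδ)/sin δ ≈ 0.624.
p = a·p₁ + b·p₂ ≈ (-0.201, -0.886, 0.419); φ = arcsin(p_z) ≈ 24.75°, λ = atan2(p_y, p_x) ≈ -102.78°.

≈ (25°N, 103°W)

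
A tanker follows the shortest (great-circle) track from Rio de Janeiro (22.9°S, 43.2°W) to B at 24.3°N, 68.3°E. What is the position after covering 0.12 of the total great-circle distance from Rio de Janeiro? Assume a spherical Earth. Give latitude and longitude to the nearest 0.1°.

≈ 18.3°S, 28.9°W

Convert each endpoint to a unit vector on the sphere (x = cos φ cos λ, y = cos φ sin λ, z = sin φ).
The central angle between the endpoints is δ = arccos(p₁·p₂) ≈ 2.058 rad (117.9°).
Interpolate at f = 0.12 with slerp weights a = sin((1−f)δ)/sin δ ≈ 1.099, b = sin(fδ)/sin δ ≈ 0.277.
p = a·p₁ + b·p₂ ≈ (0.831, -0.459, -0.314); φ = arcsin(p_z) ≈ -18.29°, λ = atan2(p_y, p_x) ≈ -28.90°.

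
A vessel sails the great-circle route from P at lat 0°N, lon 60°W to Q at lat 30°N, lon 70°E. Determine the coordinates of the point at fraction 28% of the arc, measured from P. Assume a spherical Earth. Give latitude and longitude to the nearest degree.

≈ lat 20°N, lon 31°W

The haversine formula gives a central angle δ ≈ 2.161 rad (123.8°) between the endpoints.
Interpolate at f = 0.28 with slerp weights a = sin((1−f)δ)/sin δ ≈ 1.204, b = sin(fδ)/sin δ ≈ 0.685.
p = a·p₁ + b·p₂ ≈ (0.805, -0.485, 0.342); φ = arcsin(p_z) ≈ 20.02°, λ = atan2(p_y, p_x) ≈ -31.08°.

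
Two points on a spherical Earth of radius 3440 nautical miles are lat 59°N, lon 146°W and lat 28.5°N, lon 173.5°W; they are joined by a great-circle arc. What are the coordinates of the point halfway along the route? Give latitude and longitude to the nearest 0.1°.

≈ lat 44.5°N, lon 163.4°W

Write both endpoints as unit vectors p₁, p₂ with components (cos φ cos λ, cos φ sin λ, sin φ).
The central angle between the endpoints is δ = arccos(p₁·p₂) ≈ 0.626 rad (35.9°).
Interpolate at f = 1/2 with slerp weights a = sin((1−f)δ)/sin δ ≈ 0.526, b = sin(fδ)/sin δ ≈ 0.526.
p = a·p₁ + b·p₂ ≈ (-0.683, -0.204, 0.701); φ = arcsin(p_z) ≈ 44.52°, λ = atan2(p_y, p_x) ≈ -163.40°.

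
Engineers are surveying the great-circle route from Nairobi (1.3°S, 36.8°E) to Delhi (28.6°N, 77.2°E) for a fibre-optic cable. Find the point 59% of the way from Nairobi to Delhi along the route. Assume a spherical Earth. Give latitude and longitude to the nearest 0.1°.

Convert each endpoint to a unit vector on the sphere (x = cos φ cos λ, y = cos φ sin λ, z = sin φ).
The central angle between the endpoints is δ = arccos(p₁·p₂) ≈ 0.853 rad (48.9°).
Interpolate at f = 0.59 with slerp weights a = sin((1−f)δ)/sin δ ≈ 0.455, b = sin(fδ)/sin δ ≈ 0.640.
p = a·p₁ + b·p₂ ≈ (0.489, 0.821, 0.296); φ = arcsin(p_z) ≈ 17.23°, λ = atan2(p_y, p_x) ≈ 59.22°.

≈ (17.2°N, 59.2°E)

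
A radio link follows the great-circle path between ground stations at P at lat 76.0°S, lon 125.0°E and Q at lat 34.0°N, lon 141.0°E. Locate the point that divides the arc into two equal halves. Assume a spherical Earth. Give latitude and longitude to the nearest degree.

≈ lat 21°S, lon 137°E

Write both endpoints as unit vectors p₁, p₂ with components (cos φ cos λ, cos φ sin λ, sin φ).
The central angle between the endpoints is δ = arccos(p₁·p₂) ≈ 1.928 rad (110.5°).
Interpolate at f = 1/2 with slerp weights a = sin((1−f)δ)/sin δ ≈ 0.877, b = sin(fδ)/sin δ ≈ 0.877.
p = a·p₁ + b·p₂ ≈ (-0.687, 0.631, -0.361); φ = arcsin(p_z) ≈ -21.13°, λ = atan2(p_y, p_x) ≈ 137.41°.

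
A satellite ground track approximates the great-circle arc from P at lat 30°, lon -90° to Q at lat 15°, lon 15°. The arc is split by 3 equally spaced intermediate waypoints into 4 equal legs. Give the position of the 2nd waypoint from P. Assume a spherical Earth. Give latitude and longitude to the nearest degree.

Convert each endpoint to a unit vector on the sphere (x = cos φ cos λ, y = cos φ sin λ, z = sin φ).
The central angle between the endpoints is δ = arccos(p₁·p₂) ≈ 1.658 rad (95.0°).
Interpolate at f = 2/4 with slerp weights a = sin((1−f)δ)/sin δ ≈ 0.740, b = sin(fδ)/sin δ ≈ 0.740.
p = a·p₁ + b·p₂ ≈ (0.690, -0.456, 0.562); φ = arcsin(p_z) ≈ 34.17°, λ = atan2(p_y, p_x) ≈ -33.43°.

≈ lat 34°, lon -33°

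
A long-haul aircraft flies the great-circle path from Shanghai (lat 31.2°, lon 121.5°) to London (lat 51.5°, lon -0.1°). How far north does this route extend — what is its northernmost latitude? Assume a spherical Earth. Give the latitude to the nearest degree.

≈ 63°

The great circle lies in the plane with unit normal n̂ = (p₁ × p₂)/|p₁ × p₂|.
Here n̂_z ≈ -0.457; the vertex latitude is φ_max = arccos|n̂_z| ≈ 62.8°.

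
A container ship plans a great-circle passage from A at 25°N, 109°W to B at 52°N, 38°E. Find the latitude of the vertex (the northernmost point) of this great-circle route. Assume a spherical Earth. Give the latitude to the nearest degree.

The great circle lies in the plane with unit normal n̂ = (p₁ × p₂)/|p₁ × p₂|.
Here n̂_z ≈ +0.307; the vertex latitude is φ_max = arccos|n̂_z| ≈ 72.1°.
Check via Clairaut: cos φ_max = |cos φ₁| · sin C = cos(25.0°)·sin(19.8°) ≈ 0.307, again giving ≈ 72.1°.

≈ 72°N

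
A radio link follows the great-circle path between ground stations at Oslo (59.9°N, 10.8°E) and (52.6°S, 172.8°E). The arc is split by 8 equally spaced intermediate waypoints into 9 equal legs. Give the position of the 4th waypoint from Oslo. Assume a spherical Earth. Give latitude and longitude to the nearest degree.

Write both endpoints as unit vectors p₁, p₂ with components (cos φ cos λ, cos φ sin λ, sin φ).
The central angle between the endpoints is δ = arccos(p₁·p₂) ≈ 2.927 rad (167.7°).
Interpolate at f = 4/9 with slerp weights a = sin((1−f)δ)/sin δ ≈ 4.681, b = sin(fδ)/sin δ ≈ 4.518.
p = a·p₁ + b·p₂ ≈ (-0.417, 0.784, 0.460); φ = arcsin(p_z) ≈ 27.42°, λ = atan2(p_y, p_x) ≈ 117.99°.

≈ (27°N, 118°E)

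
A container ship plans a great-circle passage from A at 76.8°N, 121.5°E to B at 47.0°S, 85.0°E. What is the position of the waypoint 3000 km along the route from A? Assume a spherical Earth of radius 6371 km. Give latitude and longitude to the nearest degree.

≈ 51°N, 100°E

The haversine formula gives a central angle δ ≈ 2.198 rad (125.9°) between the endpoints. The total great-circle distance is δ·R ≈ 2.198 × 6371 ≈ 14003 km, so the target fraction is f = 3000/14003 ≈ 0.214.
Interpolate at f ≈ 0.214 with slerp weights a = sin((1−f)δ)/sin δ ≈ 1.220, b = sin(fδ)/sin δ ≈ 0.560.
p = a·p₁ + b·p₂ ≈ (-0.112, 0.618, 0.778); φ = arcsin(p_z) ≈ 51.07°, λ = atan2(p_y, p_x) ≈ 100.29°.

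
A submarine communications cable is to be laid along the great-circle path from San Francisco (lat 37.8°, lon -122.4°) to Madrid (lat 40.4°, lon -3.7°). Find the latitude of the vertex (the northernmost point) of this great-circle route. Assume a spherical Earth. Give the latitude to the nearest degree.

The great circle lies in the plane with unit normal n̂ = (p₁ × p₂)/|p₁ × p₂|.
Here n̂_z ≈ +0.531; the vertex latitude is φ_max = arccos|n̂_z| ≈ 57.9°.
Check via Clairaut: cos φ_max = |cos φ₁| · sin C = cos(37.8°)·sin(42.2°) ≈ 0.531, again giving ≈ 57.9°.

≈ 58°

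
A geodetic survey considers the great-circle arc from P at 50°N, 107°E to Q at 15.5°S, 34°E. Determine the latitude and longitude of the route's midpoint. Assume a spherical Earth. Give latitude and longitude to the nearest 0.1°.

≈ 20.9°N, 62.1°E

Convert each endpoint to a unit vector on the sphere (x = cos φ cos λ, y = cos φ sin λ, z = sin φ).
The central angle between the endpoints is δ = arccos(p₁·p₂) ≈ 1.594 rad (91.4°).
Interpolate at f = 1/2 with slerp weights a = sin((1−f)δ)/sin δ ≈ 0.716, b = sin(fδ)/sin δ ≈ 0.716.
p = a·p₁ + b·p₂ ≈ (0.437, 0.825, 0.357); φ = arcsin(p_z) ≈ 20.91°, λ = atan2(p_y, p_x) ≈ 62.09°.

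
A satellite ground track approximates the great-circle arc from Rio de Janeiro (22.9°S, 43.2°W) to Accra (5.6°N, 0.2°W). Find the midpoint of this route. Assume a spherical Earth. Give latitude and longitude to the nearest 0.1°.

≈ (9.3°S, 20.8°W)

Convert each endpoint to a unit vector on the sphere (x = cos φ cos λ, y = cos φ sin λ, z = sin φ).
The central angle between the endpoints is δ = arccos(p₁·p₂) ≈ 0.886 rad (50.8°).
Interpolate at f = 1/2 with slerp weights a = sin((1−f)δ)/sin δ ≈ 0.553, b = sin(fδ)/sin δ ≈ 0.553.
p = a·p₁ + b·p₂ ≈ (0.922, -0.351, -0.161); φ = arcsin(p_z) ≈ -9.28°, λ = atan2(p_y, p_x) ≈ -20.83°.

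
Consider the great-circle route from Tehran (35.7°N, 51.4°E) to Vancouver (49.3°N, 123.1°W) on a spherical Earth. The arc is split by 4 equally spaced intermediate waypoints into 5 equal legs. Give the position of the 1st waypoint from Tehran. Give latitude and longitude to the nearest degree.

Convert each endpoint to a unit vector on the sphere (x = cos φ cos λ, y = cos φ sin λ, z = sin φ).
The central angle between the endpoints is δ = arccos(p₁·p₂) ≈ 1.656 rad (94.9°).
Interpolate at f = 1/5 with slerp weights a = sin((1−f)δ)/sin δ ≈ 0.973, b = sin(fδ)/sin δ ≈ 0.326.
p = a·p₁ + b·p₂ ≈ (0.377, 0.439, 0.815); φ = arcsin(p_z) ≈ 54.62°, λ = atan2(p_y, p_x) ≈ 49.38°.

≈ 55°N, 49°E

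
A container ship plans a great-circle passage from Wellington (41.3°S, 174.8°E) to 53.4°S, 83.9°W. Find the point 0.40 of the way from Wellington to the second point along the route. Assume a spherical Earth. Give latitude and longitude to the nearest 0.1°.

Write both endpoints as unit vectors p₁, p₂ with components (cos φ cos λ, cos φ sin λ, sin φ).
The central angle between the endpoints is δ = arccos(p₁·p₂) ≈ 1.113 rad (63.8°).
Interpolate at f = 0.40 with slerp weights a = sin((1−f)δ)/sin δ ≈ 0.690, b = sin(fδ)/sin δ ≈ 0.480.
p = a·p₁ + b·p₂ ≈ (-0.486, -0.238, -0.841); φ = arcsin(p_z) ≈ -57.25°, λ = atan2(p_y, p_x) ≈ -153.95°.

≈ 57.2°S, 154.0°W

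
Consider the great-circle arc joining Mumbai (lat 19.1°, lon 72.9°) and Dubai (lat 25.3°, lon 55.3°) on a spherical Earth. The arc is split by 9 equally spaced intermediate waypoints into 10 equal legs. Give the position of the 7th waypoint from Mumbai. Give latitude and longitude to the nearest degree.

≈ lat 24°, lon 61°

Convert each endpoint to a unit vector on the sphere (x = cos φ cos λ, y = cos φ sin λ, z = sin φ).
The central angle between the endpoints is δ = arccos(p₁·p₂) ≈ 0.304 rad (17.4°).
Interpolate at f = 7/10 with slerp weights a = sin((1−f)δ)/sin δ ≈ 0.304, b = sin(fδ)/sin δ ≈ 0.706.
p = a·p₁ + b·p₂ ≈ (0.448, 0.799, 0.401); φ = arcsin(p_z) ≈ 23.65°, λ = atan2(p_y, p_x) ≈ 60.75°.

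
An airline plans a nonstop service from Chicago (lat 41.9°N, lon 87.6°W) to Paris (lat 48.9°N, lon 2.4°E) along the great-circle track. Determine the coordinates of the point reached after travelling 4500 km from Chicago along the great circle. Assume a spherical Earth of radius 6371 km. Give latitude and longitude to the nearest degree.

The haversine formula gives a central angle δ ≈ 1.043 rad (59.8°) between the endpoints. The total great-circle distance is δ·R ≈ 1.043 × 6371 ≈ 6648 km, so the target fraction is f = 4500/6648 ≈ 0.677.
Interpolate at f ≈ 0.677 with slerp weights a = sin((1−f)δ)/sin δ ≈ 0.383, b = sin(fδ)/sin δ ≈ 0.751.
p = a·p₁ + b·p₂ ≈ (0.505, -0.264, 0.822); φ = arcsin(p_z) ≈ 55.25°, λ = atan2(p_y, p_x) ≈ -27.59°.

≈ lat 55°N, lon 28°W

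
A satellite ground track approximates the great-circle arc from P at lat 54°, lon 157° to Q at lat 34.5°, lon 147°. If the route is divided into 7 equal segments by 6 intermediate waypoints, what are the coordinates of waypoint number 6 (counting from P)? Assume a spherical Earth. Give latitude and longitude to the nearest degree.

≈ lat 37°, lon 148°

Write both endpoints as unit vectors p₁, p₂ with components (cos φ cos λ, cos φ sin λ, sin φ).
The central angle between the endpoints is δ = arccos(p₁·p₂) ≈ 0.362 rad (20.7°).
Interpolate at f = 6/7 with slerp weights a = sin((1−f)δ)/sin δ ≈ 0.146, b = sin(fδ)/sin δ ≈ 0.862.
p = a·p₁ + b·p₂ ≈ (-0.675, 0.421, 0.606); φ = arcsin(p_z) ≈ 37.33°, λ = atan2(p_y, p_x) ≈ 148.07°.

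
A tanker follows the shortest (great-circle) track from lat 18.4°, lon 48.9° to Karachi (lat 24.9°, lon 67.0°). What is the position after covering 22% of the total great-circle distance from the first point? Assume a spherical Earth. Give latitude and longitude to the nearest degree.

≈ lat 20°, lon 53°

The haversine formula gives a central angle δ ≈ 0.314 rad (18.0°) between the endpoints.
Interpolate at f = 0.22 with slerp weights a = sin((1−f)δ)/sin δ ≈ 0.785, b = sin(fδ)/sin δ ≈ 0.223.
p = a·p₁ + b·p₂ ≈ (0.569, 0.748, 0.342); φ = arcsin(p_z) ≈ 19.99°, λ = atan2(p_y, p_x) ≈ 52.74°.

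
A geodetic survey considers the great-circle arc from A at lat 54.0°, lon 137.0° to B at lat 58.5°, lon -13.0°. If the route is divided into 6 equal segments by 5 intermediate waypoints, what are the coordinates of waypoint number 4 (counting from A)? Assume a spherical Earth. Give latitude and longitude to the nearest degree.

≈ lat 77°, lon 19°

Write both endpoints as unit vectors p₁, p₂ with components (cos φ cos λ, cos φ sin λ, sin φ).
The central angle between the endpoints is δ = arccos(p₁·p₂) ≈ 1.133 rad (64.9°).
Interpolate at f = 4/6 with slerp weights a = sin((1−f)δ)/sin δ ≈ 0.407, b = sin(fδ)/sin δ ≈ 0.757.
p = a·p₁ + b·p₂ ≈ (0.210, 0.074, 0.975); φ = arcsin(p_z) ≈ 77.11°, λ = atan2(p_y, p_x) ≈ 19.44°.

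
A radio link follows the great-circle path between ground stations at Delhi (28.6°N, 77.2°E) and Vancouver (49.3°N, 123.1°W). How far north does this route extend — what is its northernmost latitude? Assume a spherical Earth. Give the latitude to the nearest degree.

≈ 78°N

The great circle lies in the plane with unit normal n̂ = (p₁ × p₂)/|p₁ × p₂|.
Here n̂_z ≈ +0.202; the vertex latitude is φ_max = arccos|n̂_z| ≈ 78.4°.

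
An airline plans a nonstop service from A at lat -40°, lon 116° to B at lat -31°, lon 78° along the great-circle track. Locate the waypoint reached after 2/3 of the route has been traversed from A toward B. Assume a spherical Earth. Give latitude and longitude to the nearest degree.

Write both endpoints as unit vectors p₁, p₂ with components (cos φ cos λ, cos φ sin λ, sin φ).
The central angle between the endpoints is δ = arccos(p₁·p₂) ≈ 0.558 rad (32.0°).
Interpolate at f = 2/3 with slerp weights a = sin((1−f)δ)/sin δ ≈ 0.349, b = sin(fδ)/sin δ ≈ 0.686.
p = a·p₁ + b·p₂ ≈ (0.005, 0.816, -0.578); φ = arcsin(p_z) ≈ -35.31°, λ = atan2(p_y, p_x) ≈ 89.64°.

≈ lat -35°, lon 90°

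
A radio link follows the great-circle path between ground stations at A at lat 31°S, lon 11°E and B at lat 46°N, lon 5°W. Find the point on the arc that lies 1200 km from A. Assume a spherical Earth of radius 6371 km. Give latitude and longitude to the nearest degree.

≈ lat 20°S, lon 9°E

From cos δ = sin φ₁ sin φ₂ + cos φ₁ cos φ₂ cos Δλ, the central angle is δ ≈ 1.368 rad (78.4°). The total great-circle distance is δ·R ≈ 1.368 × 6371 ≈ 8712 km, so the target fraction is f = 1200/8712 ≈ 0.138.
Interpolate at f ≈ 0.138 with slerp weights a = sin((1−f)δ)/sin δ ≈ 0.944, b = sin(fδ)/sin δ ≈ 0.191.
p = a·p₁ + b·p₂ ≈ (0.926, 0.143, -0.349); φ = arcsin(p_z) ≈ -20.40°, λ = atan2(p_y, p_x) ≈ 8.76°.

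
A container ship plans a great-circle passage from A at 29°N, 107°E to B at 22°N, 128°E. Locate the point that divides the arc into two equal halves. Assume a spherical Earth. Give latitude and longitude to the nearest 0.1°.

≈ 25.9°N, 117.8°E

The haversine formula gives a central angle δ ≈ 0.352 rad (20.2°) between the endpoints.
Interpolate at f = 1/2 with slerp weights a = sin((1−f)δ)/sin δ ≈ 0.508, b = sin(fδ)/sin δ ≈ 0.508.
p = a·p₁ + b·p₂ ≈ (-0.420, 0.796, 0.436); φ = arcsin(p_z) ≈ 25.88°, λ = atan2(p_y, p_x) ≈ 117.81°.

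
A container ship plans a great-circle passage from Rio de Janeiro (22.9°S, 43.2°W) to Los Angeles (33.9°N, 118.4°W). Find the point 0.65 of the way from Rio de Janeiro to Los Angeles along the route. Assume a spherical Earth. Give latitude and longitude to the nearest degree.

≈ (16°N, 89°W)

Write both endpoints as unit vectors p₁, p₂ with components (cos φ cos λ, cos φ sin λ, sin φ).
The central angle between the endpoints is δ = arccos(p₁·p₂) ≈ 1.593 rad (91.2°).
Interpolate at f = 0.65 with slerp weights a = sin((1−f)δ)/sin δ ≈ 0.529, b = sin(fδ)/sin δ ≈ 0.860.
p = a·p₁ + b·p₂ ≈ (0.016, -0.962, 0.274); φ = arcsin(p_z) ≈ 15.89°, λ = atan2(p_y, p_x) ≈ -89.06°.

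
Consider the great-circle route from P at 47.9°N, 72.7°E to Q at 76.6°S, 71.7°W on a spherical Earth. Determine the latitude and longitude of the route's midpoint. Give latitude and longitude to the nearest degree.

Write both endpoints as unit vectors p₁, p₂ with components (cos φ cos λ, cos φ sin λ, sin φ).
The central angle between the endpoints is δ = arccos(p₁·p₂) ≈ 2.583 rad (148.0°).
Interpolate at f = 1/2 with slerp weights a = sin((1−f)δ)/sin δ ≈ 1.814, b = sin(fδ)/sin δ ≈ 1.814.
p = a·p₁ + b·p₂ ≈ (0.494, 0.762, -0.419); φ = arcsin(p_z) ≈ -24.76°, λ = atan2(p_y, p_x) ≈ 57.06°.

≈ 25°S, 57°E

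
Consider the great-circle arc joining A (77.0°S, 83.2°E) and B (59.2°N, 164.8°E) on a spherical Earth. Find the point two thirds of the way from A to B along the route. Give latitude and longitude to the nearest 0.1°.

≈ (12.6°N, 147.5°E)

Write both endpoints as unit vectors p₁, p₂ with components (cos φ cos λ, cos φ sin λ, sin φ).
The central angle between the endpoints is δ = arccos(p₁·p₂) ≈ 2.532 rad (145.1°).
Interpolate at f = 2/3 with slerp weights a = sin((1−f)δ)/sin δ ≈ 1.306, b = sin(fδ)/sin δ ≈ 1.736.
p = a·p₁ + b·p₂ ≈ (-0.823, 0.525, 0.218); φ = arcsin(p_z) ≈ 12.60°, λ = atan2(p_y, p_x) ≈ 147.47°.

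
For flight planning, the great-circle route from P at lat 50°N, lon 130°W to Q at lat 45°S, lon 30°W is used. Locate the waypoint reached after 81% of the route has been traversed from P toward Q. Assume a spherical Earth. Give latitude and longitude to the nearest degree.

Write both endpoints as unit vectors p₁, p₂ with components (cos φ cos λ, cos φ sin λ, sin φ).
The central angle between the endpoints is δ = arccos(p₁·p₂) ≈ 2.240 rad (128.4°).
Interpolate at f = 0.81 with slerp weights a = sin((1−f)δ)/sin δ ≈ 0.527, b = sin(fδ)/sin δ ≈ 1.238.
p = a·p₁ + b·p₂ ≈ (0.540, -0.697, -0.472); φ = arcsin(p_z) ≈ -28.14°, λ = atan2(p_y, p_x) ≈ -52.21°.

≈ lat 28°S, lon 52°W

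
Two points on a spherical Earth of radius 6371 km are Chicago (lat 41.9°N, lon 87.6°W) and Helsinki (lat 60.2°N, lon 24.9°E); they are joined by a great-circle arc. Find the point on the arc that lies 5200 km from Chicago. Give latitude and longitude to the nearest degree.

The haversine formula gives a central angle δ ≈ 1.117 rad (64.0°) between the endpoints. The total great-circle distance is δ·R ≈ 1.117 × 6371 ≈ 7119 km, so the target fraction is f = 5200/7119 ≈ 0.730.
Interpolate at f ≈ 0.730 with slerp weights a = sin((1−f)δ)/sin δ ≈ 0.330, b = sin(fδ)/sin δ ≈ 0.810.
p = a·p₁ + b·p₂ ≈ (0.376, -0.076, 0.924); φ = arcsin(p_z) ≈ 67.47°, λ = atan2(p_y, p_x) ≈ -11.42°.

≈ lat 67°N, lon 11°W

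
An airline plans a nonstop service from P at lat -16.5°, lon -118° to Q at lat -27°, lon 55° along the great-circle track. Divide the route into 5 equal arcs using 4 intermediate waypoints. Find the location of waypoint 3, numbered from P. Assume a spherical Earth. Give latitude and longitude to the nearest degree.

≈ lat -78°, lon 14°

The haversine formula gives a central angle δ ≈ 2.373 rad (136.0°) between the endpoints.
Interpolate at f = 3/5 with slerp weights a = sin((1−f)δ)/sin δ ≈ 1.170, b = sin(fδ)/sin δ ≈ 1.423.
p = a·p₁ + b·p₂ ≈ (0.201, 0.049, -0.978); φ = arcsin(p_z) ≈ -78.07°, λ = atan2(p_y, p_x) ≈ 13.59°.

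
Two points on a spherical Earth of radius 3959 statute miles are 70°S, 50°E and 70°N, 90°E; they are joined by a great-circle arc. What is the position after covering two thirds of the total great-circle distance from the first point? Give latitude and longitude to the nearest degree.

≈ 24°N, 73°E

From cos δ = sin φ₁ sin φ₂ + cos φ₁ cos φ₂ cos Δλ, the central angle is δ ≈ 2.487 rad (142.5°).
Interpolate at f = 2/3 with slerp weights a = sin((1−f)δ)/sin δ ≈ 1.211, b = sin(fδ)/sin δ ≈ 1.637.
p = a·p₁ + b·p₂ ≈ (0.266, 0.877, 0.400); φ = arcsin(p_z) ≈ 23.56°, λ = atan2(p_y, p_x) ≈ 73.11°.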